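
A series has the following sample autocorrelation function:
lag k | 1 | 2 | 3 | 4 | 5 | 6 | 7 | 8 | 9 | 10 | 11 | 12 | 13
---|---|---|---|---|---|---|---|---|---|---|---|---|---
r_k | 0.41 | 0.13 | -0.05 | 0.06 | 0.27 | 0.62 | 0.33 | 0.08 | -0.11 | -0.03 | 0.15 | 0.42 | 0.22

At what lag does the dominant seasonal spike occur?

The largest autocorrelation is r_6 = 0.62, with a weaker echo at lag 12 (0.42); the remaining lags stay at or below 0.41. The elevated value at lag 1 (0.41), dropping to 0.13 at lag 2, reflects decaying short-term dependence rather than seasonality.
The dominant spike at lag 6 indicates a seasonal period of 6.

6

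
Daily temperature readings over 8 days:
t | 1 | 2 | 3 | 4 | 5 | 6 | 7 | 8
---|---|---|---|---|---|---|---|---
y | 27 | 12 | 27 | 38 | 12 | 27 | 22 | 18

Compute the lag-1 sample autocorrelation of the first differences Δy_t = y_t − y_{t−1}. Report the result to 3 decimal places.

-0.519

First differences Δy: -15, 15, 11, -26, 15, -5, -4
Mean of differences = -1.2857
Numerator Σ(Δy_t−Δȳ)(Δy_{t+1}−Δȳ) = -779.7959
Denominator Σ(Δy_t−Δȳ)² = 1501.4286
r_1(Δy) = -779.7959 / 1501.4286 = -0.519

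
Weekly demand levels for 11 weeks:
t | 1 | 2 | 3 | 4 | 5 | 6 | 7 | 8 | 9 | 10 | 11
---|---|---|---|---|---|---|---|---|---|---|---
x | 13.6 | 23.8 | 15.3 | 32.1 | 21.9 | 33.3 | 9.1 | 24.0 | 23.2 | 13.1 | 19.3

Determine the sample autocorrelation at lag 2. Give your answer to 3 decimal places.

0.304

Mean x̄ = (13.6 + 23.8 + 15.3 + 32.1 + 21.9 + 33.3 + 9.1 + 24.0 + 23.2 + 13.1 + 19.3)/11 = 20.7909
Numerator Σ_{t=1}^{9}(x_t−x̄)(x_{t+2}−x̄) = 179.6307
Denominator Σ(x_t−x̄)² = 590.6691
r_2 = 179.6307 / 590.6691 = 0.304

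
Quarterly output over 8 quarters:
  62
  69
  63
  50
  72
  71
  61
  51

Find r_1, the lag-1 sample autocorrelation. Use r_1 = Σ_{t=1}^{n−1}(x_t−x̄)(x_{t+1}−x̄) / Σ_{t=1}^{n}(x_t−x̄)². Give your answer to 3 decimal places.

-0.077

Mean x̄ = (62 + 69 + 63 + 50 + 72 + 71 + 61 + 51)/8 = 62.3750
Deviations from mean: -0.3750, 6.6250, 0.6250, -12.3750, 9.6250, 8.6250, -1.3750, -11.3750
Numerator Σ_{t=1}^{7}(x_t−x̄)(x_{t+1}−x̄) = -38.3906
Denominator Σ(x_t−x̄)² = 495.8750
r_1 = -38.3906 / 495.8750 = -0.077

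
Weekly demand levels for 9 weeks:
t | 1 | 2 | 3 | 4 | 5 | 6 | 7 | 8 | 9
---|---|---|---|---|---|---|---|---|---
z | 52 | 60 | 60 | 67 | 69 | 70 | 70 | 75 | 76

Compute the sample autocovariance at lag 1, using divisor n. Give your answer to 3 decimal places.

29.521

Mean z̄ = (52 + 60 + 60 + 67 + 69 + 70 + 70 + 75 + 76)/9 = 66.5556
Σ_{t=1}^{8}(z_t−z̄)(z_{t+1}−z̄) = 265.6914
γ_1 = 265.6914 / 9 = 29.521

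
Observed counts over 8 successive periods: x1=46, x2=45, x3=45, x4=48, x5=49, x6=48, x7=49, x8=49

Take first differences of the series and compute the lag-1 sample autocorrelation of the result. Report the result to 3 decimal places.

First differences Δx: -1, 0, 3, 1, -1, 1, 0
Mean of differences = 0.4286
Numerator Σ(Δx_t−Δx̄)(Δx_{t+1}−Δx̄) = -0.8980
Denominator Σ(Δx_t−Δx̄)² = 11.7143
r_1(Δx) = -0.8980 / 11.7143 = -0.077

-0.077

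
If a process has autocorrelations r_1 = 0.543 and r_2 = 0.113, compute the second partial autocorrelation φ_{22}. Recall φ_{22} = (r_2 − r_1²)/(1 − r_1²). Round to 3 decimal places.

-0.258

φ_{22} = (r_2 − r_1²) / (1 − r_1²)
r_1² = (0.543)² = 0.294849
Numerator = 0.113 − 0.2948 = -0.1818; denominator = 1 − 0.2948 = 0.7052
φ_{22} = -0.1818 / 0.7052 = -0.258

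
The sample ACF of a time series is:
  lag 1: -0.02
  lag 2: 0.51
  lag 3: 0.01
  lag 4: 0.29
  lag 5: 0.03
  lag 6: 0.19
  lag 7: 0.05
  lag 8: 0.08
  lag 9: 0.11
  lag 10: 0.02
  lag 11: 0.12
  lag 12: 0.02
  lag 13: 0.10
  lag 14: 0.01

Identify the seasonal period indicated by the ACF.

The largest autocorrelation is r_2 = 0.51, with weaker echoes at lags 4 (0.29) and 6 (0.19); the remaining lags stay at or below 0.12.
The dominant spike at lag 2 indicates a seasonal period of 2.

2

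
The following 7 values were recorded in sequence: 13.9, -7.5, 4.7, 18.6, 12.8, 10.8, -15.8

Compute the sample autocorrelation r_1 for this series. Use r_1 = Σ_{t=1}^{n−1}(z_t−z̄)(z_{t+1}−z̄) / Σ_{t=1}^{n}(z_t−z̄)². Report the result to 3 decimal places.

-0.091

Mean z̄ = (13.9 − 7.5 + 4.7 + 18.6 + 12.8 + 10.8 − 15.8)/7 = 5.3571
Deviations from mean: 8.5429, -12.8571, -0.6571, 13.2429, 7.4429, 5.4429, -21.1571
Σ(z_t−z̄)(z_{t+1}−z̄) = (-109.8367) + (8.4490) + (-8.7024) + (98.5647) + (40.5104) + (-115.1553) = -86.1704
Denominator Σ(z_t−z̄)² = 946.7371
r_1 = -86.1704 / 946.7371 = -0.091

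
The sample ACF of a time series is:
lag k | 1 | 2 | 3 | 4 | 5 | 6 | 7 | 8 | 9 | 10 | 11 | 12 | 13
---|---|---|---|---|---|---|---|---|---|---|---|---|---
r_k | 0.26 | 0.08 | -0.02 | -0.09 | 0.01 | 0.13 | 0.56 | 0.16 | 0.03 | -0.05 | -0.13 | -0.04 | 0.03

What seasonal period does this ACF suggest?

The largest autocorrelation is r_7 = 0.56; the remaining lags stay at or below 0.26. The elevated value at lag 1 (0.26), dropping to 0.08 at lag 2, reflects decaying short-term dependence rather than seasonality.
The dominant spike at lag 7 indicates a seasonal period of 7.

7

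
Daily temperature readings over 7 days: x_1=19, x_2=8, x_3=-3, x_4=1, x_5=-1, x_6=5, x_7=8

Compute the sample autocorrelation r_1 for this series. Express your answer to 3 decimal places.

Mean x̄ = (19 + 8 − 3 + 1 − 1 + 5 + 8)/7 = 5.2857
Deviations from mean: 13.7143, 2.7143, -8.2857, -4.2857, -6.2857, -0.2857, 2.7143
Numerator Σ_{t=1}^{6}(x_t−x̄)(x_{t+1}−x̄) = 78.2041
Denominator Σ(x_t−x̄)² = 329.4286
r_1 = 78.2041 / 329.4286 = 0.237

0.237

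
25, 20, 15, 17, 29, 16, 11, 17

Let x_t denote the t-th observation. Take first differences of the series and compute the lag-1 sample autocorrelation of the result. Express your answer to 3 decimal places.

-0.223

First differences Δx: -5, -5, 2, 12, -13, -5, 6
Mean of differences = -1.1429
Numerator Σ(Δx_t−Δx̄)(Δx_{t+1}−Δx̄) = -93.5918
Denominator Σ(Δx_t−Δx̄)² = 418.8571
r_1(Δx) = -93.5918 / 418.8571 = -0.223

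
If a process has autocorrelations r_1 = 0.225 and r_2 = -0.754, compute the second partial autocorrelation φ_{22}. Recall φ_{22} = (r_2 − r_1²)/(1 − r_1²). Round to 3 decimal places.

-0.848

φ_{22} = (r_2 − r_1²) / (1 − r_1²)
r_1² = (0.225)² = 0.050625
Numerator = -0.754 − 0.0506 = -0.8046; denominator = 1 − 0.0506 = 0.9494
φ_{22} = -0.8046 / 0.9494 = -0.848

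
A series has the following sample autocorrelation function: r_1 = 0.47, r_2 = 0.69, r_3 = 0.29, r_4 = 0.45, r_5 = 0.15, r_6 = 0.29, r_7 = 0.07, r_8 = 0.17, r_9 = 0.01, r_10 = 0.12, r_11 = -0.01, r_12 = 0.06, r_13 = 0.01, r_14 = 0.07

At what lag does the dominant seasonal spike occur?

The largest autocorrelation is r_2 = 0.69; the remaining lags stay at or below 0.47.
The dominant spike at lag 2 indicates a seasonal period of 2.

2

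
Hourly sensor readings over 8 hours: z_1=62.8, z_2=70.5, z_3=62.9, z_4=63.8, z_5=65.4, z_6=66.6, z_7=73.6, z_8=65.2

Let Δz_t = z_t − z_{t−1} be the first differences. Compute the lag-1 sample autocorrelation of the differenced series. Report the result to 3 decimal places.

First differences Δz: 7.7, -7.6, 0.9, 1.6, 1.2, 7.0, -8.4
Mean of differences = 0.3429
Numerator Σ(Δz_t−Δz̄)(Δz_{t+1}−Δz̄) = -113.5804
Denominator Σ(Δz_t−Δz̄)² = 240.5971
r_1(Δz) = -113.5804 / 240.5971 = -0.472

-0.472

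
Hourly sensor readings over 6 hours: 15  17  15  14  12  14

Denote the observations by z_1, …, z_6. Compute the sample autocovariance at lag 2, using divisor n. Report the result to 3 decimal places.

Mean z̄ = (15 + 17 + 15 + 14 + 12 + 14)/6 = 14.5000
Σ_{t=1}^{4}(z_t−z̄)(z_{t+2}−z̄) = -2.0000
γ_2 = -2.0000 / 6 = -0.333

-0.333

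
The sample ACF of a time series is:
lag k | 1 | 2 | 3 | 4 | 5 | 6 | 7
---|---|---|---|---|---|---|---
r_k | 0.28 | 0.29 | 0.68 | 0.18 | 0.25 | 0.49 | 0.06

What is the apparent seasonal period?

3

The largest autocorrelation is r_3 = 0.68, with a weaker echo at lag 6 (0.49); the remaining lags stay at or below 0.29.
The dominant spike at lag 3 indicates a seasonal period of 3.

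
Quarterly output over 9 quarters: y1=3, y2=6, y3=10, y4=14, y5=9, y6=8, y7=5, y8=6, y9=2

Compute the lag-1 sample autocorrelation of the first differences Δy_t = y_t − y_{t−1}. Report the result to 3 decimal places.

First differences Δy: 3, 4, 4, -5, -1, -3, 1, -4
Mean of differences = -0.1250
Numerator Σ(Δy_t−Δȳ)(Δy_{t+1}−Δȳ) = 8.9844
Denominator Σ(Δy_t−Δȳ)² = 92.8750
r_1(Δy) = 8.9844 / 92.8750 = 0.097

0.097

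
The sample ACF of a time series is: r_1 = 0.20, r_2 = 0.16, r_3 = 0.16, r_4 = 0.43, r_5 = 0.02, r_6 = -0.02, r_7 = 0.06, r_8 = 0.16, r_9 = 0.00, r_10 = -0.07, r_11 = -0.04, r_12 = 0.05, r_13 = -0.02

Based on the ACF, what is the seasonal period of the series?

4

The largest autocorrelation is r_4 = 0.43; the remaining lags stay at or below 0.20. The elevated value at lag 1 (0.20), dropping to 0.16 at lag 2, reflects decaying short-term dependence rather than seasonality.
The dominant spike at lag 4 indicates a seasonal period of 4.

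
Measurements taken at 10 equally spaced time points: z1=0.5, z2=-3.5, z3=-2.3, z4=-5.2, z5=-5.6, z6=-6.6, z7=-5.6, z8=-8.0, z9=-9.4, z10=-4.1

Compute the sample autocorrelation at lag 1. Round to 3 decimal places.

0.345

Mean z̄ = (0.5 − 3.5 − 2.3 − 5.2 − 5.6 − 6.6 − 5.6 − 8.0 − 9.4 − 4.1)/10 = -4.9800
Numerator Σ_{t=1}^{9}(z_t−z̄)(z_{t+1}−z̄) = 24.9636
Denominator Σ(z_t−z̄)² = 72.2760
r_1 = 24.9636 / 72.2760 = 0.345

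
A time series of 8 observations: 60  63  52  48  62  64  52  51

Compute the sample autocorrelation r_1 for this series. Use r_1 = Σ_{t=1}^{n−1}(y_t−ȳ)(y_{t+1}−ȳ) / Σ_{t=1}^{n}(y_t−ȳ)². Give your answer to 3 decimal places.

0.061

Mean ȳ = (60 + 63 + 52 + 48 + 62 + 64 + 52 + 51)/8 = 56.5000
Σ(y_t−ȳ)(y_{t+1}−ȳ) = (22.7500) + (-29.2500) + (38.2500) + (-46.7500) + (41.2500) + (-33.7500) + (24.7500) = 17.2500
Denominator Σ(y_t−ȳ)² = 284.0000
r_1 = 17.2500 / 284.0000 = 0.061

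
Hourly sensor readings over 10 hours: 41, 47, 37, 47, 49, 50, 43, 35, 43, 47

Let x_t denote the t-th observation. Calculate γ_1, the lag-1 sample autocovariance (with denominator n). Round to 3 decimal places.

0.289

Mean x̄ = (41 + 47 + 37 + 47 + 49 + 50 + 43 + 35 + 43 + 47)/10 = 43.9000
Σ_{t=1}^{9}(x_t−x̄)(x_{t+1}−x̄) = 2.8900
γ_1 = 2.8900 / 10 = 0.289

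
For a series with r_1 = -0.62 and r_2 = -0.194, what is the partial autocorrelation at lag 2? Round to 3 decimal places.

φ_{22} = (r_2 − r_1²) / (1 − r_1²)
r_1² = (-0.62)² = 0.3844
Numerator = -0.194 − 0.3844 = -0.5784; denominator = 1 − 0.3844 = 0.6156
φ_{22} = -0.5784 / 0.6156 = -0.940

-0.940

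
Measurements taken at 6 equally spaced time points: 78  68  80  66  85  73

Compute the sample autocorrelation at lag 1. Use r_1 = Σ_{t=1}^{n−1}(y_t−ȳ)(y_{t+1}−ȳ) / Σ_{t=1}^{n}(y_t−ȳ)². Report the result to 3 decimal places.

-0.787

Mean ȳ = (78 + 68 + 80 + 66 + 85 + 73)/6 = 75.0000
Numerator Σ_{t=1}^{5}(y_t−ȳ)(y_{t+1}−ȳ) = -211.0000
Denominator Σ(y_t−ȳ)² = 268.0000
r_1 = -211.0000 / 268.0000 = -0.787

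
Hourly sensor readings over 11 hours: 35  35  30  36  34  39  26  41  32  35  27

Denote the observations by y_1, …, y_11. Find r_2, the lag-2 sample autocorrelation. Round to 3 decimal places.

Mean ȳ = (35 + 35 + 30 + 36 + 34 + 39 + 26 + 41 + 32 + 35 + 27)/11 = 33.6364
Numerator Σ_{t=1}^{9}(y_t−ȳ)(y_{t+2}−ȳ) = 79.7355
Denominator Σ(y_t−ȳ)² = 212.5455
r_2 = 79.7355 / 212.5455 = 0.375

0.375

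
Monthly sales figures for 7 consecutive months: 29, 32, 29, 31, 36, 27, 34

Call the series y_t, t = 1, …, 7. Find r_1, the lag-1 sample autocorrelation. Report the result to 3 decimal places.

Mean ȳ = (29 + 32 + 29 + 31 + 36 + 27 + 34)/7 = 31.1429
Deviations from mean: -2.1429, 0.8571, -2.1429, -0.1429, 4.8571, -4.1429, 2.8571
Numerator Σ_{t=1}^{6}(y_t−ȳ)(y_{t+1}−ȳ) = -36.0204
Denominator Σ(y_t−ȳ)² = 58.8571
r_1 = -36.0204 / 58.8571 = -0.612

-0.612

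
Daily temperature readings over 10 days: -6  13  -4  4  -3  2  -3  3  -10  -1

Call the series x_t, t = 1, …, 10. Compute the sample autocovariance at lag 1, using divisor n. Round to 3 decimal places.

Mean x̄ = (-6 + 13 − 4 + 4 − 3 + 2 − 3 + 3 − 10 − 1)/10 = -0.5000
Σ_{t=1}^{9}(x_t−x̄)(x_{t+1}−x̄) = -198.2500
γ_1 = -198.2500 / 10 = -19.825

-19.825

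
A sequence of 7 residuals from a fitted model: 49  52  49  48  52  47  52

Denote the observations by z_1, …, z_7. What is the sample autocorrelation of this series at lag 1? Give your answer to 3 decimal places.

-0.682

Mean z̄ = (49 + 52 + 49 + 48 + 52 + 47 + 52)/7 = 49.8571
Numerator Σ_{t=1}^{6}(z_t−z̄)(z_{t+1}−z̄) = -18.3061
Denominator Σ(z_t−z̄)² = 26.8571
r_1 = -18.3061 / 26.8571 = -0.682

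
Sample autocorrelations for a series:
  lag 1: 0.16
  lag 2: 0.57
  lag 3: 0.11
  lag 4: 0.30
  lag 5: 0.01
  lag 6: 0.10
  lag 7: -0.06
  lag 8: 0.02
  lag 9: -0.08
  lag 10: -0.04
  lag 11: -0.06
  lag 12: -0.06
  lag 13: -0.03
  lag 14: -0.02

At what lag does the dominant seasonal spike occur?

2

The largest autocorrelation is r_2 = 0.57, with a weaker echo at lag 4 (0.30); the remaining lags stay at or below 0.16.
The dominant spike at lag 2 indicates a seasonal period of 2.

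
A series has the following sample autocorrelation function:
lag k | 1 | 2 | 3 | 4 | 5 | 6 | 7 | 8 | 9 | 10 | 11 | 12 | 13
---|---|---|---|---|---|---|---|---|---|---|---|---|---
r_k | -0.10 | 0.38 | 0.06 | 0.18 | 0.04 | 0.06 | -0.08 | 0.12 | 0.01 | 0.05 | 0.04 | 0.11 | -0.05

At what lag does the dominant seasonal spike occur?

The largest autocorrelation is r_2 = 0.38, with a weaker echo at lag 4 (0.18); the remaining lags stay at or below 0.12.
The dominant spike at lag 2 indicates a seasonal period of 2.

2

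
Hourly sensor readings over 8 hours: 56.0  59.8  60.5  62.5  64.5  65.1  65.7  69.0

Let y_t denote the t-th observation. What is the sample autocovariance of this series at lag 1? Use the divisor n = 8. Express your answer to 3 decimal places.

6.990

Mean ȳ = (56.0 + 59.8 + 60.5 + 62.5 + 64.5 + 65.1 + 65.7 + 69.0)/8 = 62.8875
Deviations: -6.8875, -3.0875, -2.3875, -0.3875, 1.6125, 2.2125, 2.8125, 6.1125
Σ_{t=1}^{7}(y_t−ȳ)(y_{t+1}−ȳ) = 55.9186
γ_1 = 55.9186 / 8 = 6.990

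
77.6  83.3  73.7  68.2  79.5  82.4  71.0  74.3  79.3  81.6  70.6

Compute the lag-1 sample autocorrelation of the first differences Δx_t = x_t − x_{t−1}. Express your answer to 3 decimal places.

-0.175

First differences Δx: 5.7, -9.6, -5.5, 11.3, 2.9, -11.4, 3.3, 5.0, 2.3, -11.0
Mean of differences = -0.7000
Numerator Σ(Δx_t−Δx̄)(Δx_{t+1}−Δx̄) = -100.9600
Denominator Σ(Δx_t−Δx̄)² = 578.2400
r_1(Δx) = -100.9600 / 578.2400 = -0.175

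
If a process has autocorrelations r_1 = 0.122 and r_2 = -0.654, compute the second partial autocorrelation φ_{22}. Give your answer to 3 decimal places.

φ_{22} = (r_2 − r_1²) / (1 − r_1²)
r_1² = (0.122)² = 0.014884
Numerator = -0.654 − 0.0149 = -0.6689; denominator = 1 − 0.0149 = 0.9851
φ_{22} = -0.6689 / 0.9851 = -0.679

-0.679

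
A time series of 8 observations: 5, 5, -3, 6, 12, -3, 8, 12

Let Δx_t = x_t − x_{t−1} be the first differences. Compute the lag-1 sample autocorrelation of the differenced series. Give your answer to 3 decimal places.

-0.435

First differences Δx: 0, -8, 9, 6, -15, 11, 4
Mean of differences = 1.0000
Numerator Σ(Δx_t−Δx̄)(Δx_{t+1}−Δx̄) = -233.0000
Denominator Σ(Δx_t−Δx̄)² = 536.0000
r_1(Δx) = -233.0000 / 536.0000 = -0.435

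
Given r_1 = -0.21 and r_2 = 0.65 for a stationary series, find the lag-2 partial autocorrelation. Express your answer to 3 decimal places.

0.634

φ_{22} = (r_2 − r_1²) / (1 − r_1²)
r_1² = (-0.21)² = 0.0441
Numerator = 0.65 − 0.0441 = 0.6059; denominator = 1 − 0.0441 = 0.9559
φ_{22} = 0.6059 / 0.9559 = 0.634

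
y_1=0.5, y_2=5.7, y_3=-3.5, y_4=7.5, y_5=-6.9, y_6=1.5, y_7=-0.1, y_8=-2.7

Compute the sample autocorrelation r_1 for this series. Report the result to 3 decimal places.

-0.674

Mean ȳ = (0.5 + 5.7 − 3.5 + 7.5 − 6.9 + 1.5 − 0.1 − 2.7)/8 = 0.2500
Deviations from mean: 0.2500, 5.4500, -3.7500, 7.2500, -7.1500, 1.2500, -0.3500, -2.9500
Numerator Σ_{t=1}^{7}(y_t−ȳ)(y_{t+1}−ȳ) = -106.4425
Denominator Σ(y_t−ȳ)² = 157.9000
r_1 = -106.4425 / 157.9000 = -0.674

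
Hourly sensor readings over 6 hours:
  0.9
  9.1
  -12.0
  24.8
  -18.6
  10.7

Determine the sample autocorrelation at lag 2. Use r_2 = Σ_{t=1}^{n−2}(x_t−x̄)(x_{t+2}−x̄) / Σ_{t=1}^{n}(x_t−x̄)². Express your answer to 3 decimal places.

Mean x̄ = (0.9 + 9.1 − 12.0 + 24.8 − 18.6 + 10.7)/6 = 2.4833
Deviations from mean: -1.5833, 6.6167, -14.4833, 22.3167, -21.0833, 8.2167
Σ(x_t−x̄)(x_{t+2}−x̄) = (22.9319) + (147.6619) + (305.3569) + (183.3686) = 659.3194
Denominator Σ(x_t−x̄)² = 1266.1083
r_2 = 659.3194 / 1266.1083 = 0.521

0.521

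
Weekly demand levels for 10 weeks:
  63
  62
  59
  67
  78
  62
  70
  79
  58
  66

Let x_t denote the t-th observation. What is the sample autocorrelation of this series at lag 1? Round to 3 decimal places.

-0.153

Mean x̄ = (63 + 62 + 59 + 67 + 78 + 62 + 70 + 79 + 58 + 66)/10 = 66.4000
Numerator Σ_{t=1}^{9}(x_t−x̄)(x_{t+1}−x̄) = -73.9600
Denominator Σ(x_t−x̄)² = 482.4000
r_1 = -73.9600 / 482.4000 = -0.153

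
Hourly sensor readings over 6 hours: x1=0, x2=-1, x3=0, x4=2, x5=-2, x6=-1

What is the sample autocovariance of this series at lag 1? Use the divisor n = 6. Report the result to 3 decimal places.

Mean x̄ = (0 − 1 + 0 + 2 − 2 − 1)/6 = -0.3333
Σ_{t=1}^{5}(x_t−x̄)(x_{t+1}−x̄) = -2.4444
γ_1 = -2.4444 / 6 = -0.407

-0.407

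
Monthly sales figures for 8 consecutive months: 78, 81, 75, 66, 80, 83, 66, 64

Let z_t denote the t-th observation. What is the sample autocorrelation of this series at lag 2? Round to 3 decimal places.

Mean z̄ = (78 + 81 + 75 + 66 + 80 + 83 + 66 + 64)/8 = 74.1250
Deviations from mean: 3.8750, 6.8750, 0.8750, -8.1250, 5.8750, 8.8750, -8.1250, -10.1250
Numerator Σ_{t=1}^{6}(z_t−z̄)(z_{t+2}−z̄) = -257.0313
Denominator Σ(z_t−z̄)² = 410.8750
r_2 = -257.0313 / 410.8750 = -0.626

-0.626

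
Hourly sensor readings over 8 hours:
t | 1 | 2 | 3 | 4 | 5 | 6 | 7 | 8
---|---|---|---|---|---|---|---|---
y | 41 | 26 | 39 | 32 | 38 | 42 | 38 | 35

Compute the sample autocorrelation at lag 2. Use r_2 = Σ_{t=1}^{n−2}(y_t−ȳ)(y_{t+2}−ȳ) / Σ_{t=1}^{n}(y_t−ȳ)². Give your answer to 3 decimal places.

Mean ȳ = (41 + 26 + 39 + 32 + 38 + 42 + 38 + 35)/8 = 36.3750
Deviations from mean: 4.6250, -10.3750, 2.6250, -4.3750, 1.6250, 5.6250, 1.6250, -1.3750
Numerator Σ_{t=1}^{6}(y_t−ȳ)(y_{t+2}−ȳ) = 32.0938
Denominator Σ(y_t−ȳ)² = 193.8750
r_2 = 32.0938 / 193.8750 = 0.166

0.166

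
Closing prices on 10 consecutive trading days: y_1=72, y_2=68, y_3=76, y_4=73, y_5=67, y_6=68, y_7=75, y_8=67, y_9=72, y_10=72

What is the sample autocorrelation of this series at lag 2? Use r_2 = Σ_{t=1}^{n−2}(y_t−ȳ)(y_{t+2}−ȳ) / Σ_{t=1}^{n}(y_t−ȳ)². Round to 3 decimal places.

-0.316

Mean ȳ = (72 + 68 + 76 + 73 + 67 + 68 + 75 + 67 + 72 + 72)/10 = 71.0000
Numerator Σ_{t=1}^{8}(y_t−ȳ)(y_{t+2}−ȳ) = -31.0000
Denominator Σ(y_t−ȳ)² = 98.0000
r_2 = -31.0000 / 98.0000 = -0.316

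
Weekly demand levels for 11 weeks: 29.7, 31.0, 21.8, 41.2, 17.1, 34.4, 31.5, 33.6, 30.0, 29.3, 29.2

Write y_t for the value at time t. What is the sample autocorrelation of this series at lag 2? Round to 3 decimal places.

0.411

Mean ȳ = (29.7 + 31.0 + 21.8 + 41.2 + 17.1 + 34.4 + 31.5 + 33.6 + 30.0 + 29.3 + 29.2)/11 = 29.8909
Numerator Σ_{t=1}^{9}(y_t−ȳ)(y_{t+2}−ȳ) = 162.6226
Denominator Σ(y_t−ȳ)² = 395.7491
r_2 = 162.6226 / 395.7491 = 0.411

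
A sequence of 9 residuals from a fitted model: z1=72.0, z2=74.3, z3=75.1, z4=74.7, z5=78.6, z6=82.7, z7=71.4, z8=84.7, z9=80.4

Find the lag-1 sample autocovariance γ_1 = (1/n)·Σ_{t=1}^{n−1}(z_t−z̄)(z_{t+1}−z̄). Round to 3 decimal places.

-2.298

Mean z̄ = (72.0 + 74.3 + 75.1 + 74.7 + 78.6 + 82.7 + 71.4 + 84.7 + 80.4)/9 = 77.1000
Σ_{t=1}^{8}(z_t−z̄)(z_{t+1}−z̄) = -20.6800
γ_1 = -20.6800 / 9 = -2.298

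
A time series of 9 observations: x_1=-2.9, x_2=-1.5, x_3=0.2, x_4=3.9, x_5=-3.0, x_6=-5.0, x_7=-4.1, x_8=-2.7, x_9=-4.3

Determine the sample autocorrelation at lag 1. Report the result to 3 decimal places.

0.336

Mean x̄ = (-2.9 − 1.5 + 0.2 + 3.9 − 3.0 − 5.0 − 4.1 − 2.7 − 4.3)/9 = -2.1556
Numerator Σ_{t=1}^{8}(x_t−x̄)(x_{t+1}−x̄) = 20.3658
Denominator Σ(x_t−x̄)² = 60.6822
r_1 = 20.3658 / 60.6822 = 0.336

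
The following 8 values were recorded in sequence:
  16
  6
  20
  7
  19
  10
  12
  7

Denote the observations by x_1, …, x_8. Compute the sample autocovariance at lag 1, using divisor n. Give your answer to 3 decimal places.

Mean x̄ = (16 + 6 + 20 + 7 + 19 + 10 + 12 + 7)/8 = 12.1250
Deviations: 3.8750, -6.1250, 7.8750, -5.1250, 6.8750, -2.1250, -0.1250, -5.1250
Σ_{t=1}^{7}(x_t−x̄)(x_{t+1}−x̄) = -161.2656
γ_1 = -161.2656 / 8 = -20.158

-20.158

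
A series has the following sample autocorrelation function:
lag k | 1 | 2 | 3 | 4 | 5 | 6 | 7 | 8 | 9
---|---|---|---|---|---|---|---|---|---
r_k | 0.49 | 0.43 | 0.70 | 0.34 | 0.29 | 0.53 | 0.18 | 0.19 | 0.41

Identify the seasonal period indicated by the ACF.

3

The largest autocorrelation is r_3 = 0.70, with a weaker echo at lag 6 (0.53); the remaining lags stay at or below 0.49. The elevated value at lag 1 (0.49), dropping to 0.43 at lag 2, reflects decaying short-term dependence rather than seasonality.
The dominant spike at lag 3 indicates a seasonal period of 3.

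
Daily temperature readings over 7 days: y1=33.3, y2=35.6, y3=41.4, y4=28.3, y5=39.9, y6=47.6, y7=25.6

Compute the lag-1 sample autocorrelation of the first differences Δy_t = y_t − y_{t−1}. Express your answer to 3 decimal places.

First differences Δy: 2.3, 5.8, -13.1, 11.6, 7.7, -22.0
Mean of differences = -1.2833
Numerator Σ(Δy_t−Δȳ)(Δy_{t+1}−Δȳ) = -280.9269
Denominator Σ(Δy_t−Δȳ)² = 878.5083
r_1(Δy) = -280.9269 / 878.5083 = -0.320

-0.320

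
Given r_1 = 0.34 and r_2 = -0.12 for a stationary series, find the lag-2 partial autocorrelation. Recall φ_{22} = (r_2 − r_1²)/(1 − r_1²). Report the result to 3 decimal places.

φ_{22} = (r_2 − r_1²) / (1 − r_1²)
r_1² = (0.34)² = 0.1156
Numerator = -0.12 − 0.1156 = -0.2356; denominator = 1 − 0.1156 = 0.8844
φ_{22} = -0.2356 / 0.8844 = -0.266

-0.266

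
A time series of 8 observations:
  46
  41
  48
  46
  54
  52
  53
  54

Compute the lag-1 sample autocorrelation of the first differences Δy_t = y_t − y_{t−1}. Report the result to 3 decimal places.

-0.699

First differences Δy: -5, 7, -2, 8, -2, 1, 1
Mean of differences = 1.1429
Numerator Σ(Δy_t−Δȳ)(Δy_{t+1}−Δȳ) = -97.0204
Denominator Σ(Δy_t−Δȳ)² = 138.8571
r_1(Δy) = -97.0204 / 138.8571 = -0.699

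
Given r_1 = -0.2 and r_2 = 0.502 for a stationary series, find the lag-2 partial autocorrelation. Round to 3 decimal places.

φ_{22} = (r_2 − r_1²) / (1 − r_1²)
r_1² = (-0.2)² = 0.04
Numerator = 0.502 − 0.0400 = 0.4620; denominator = 1 − 0.0400 = 0.9600
φ_{22} = 0.4620 / 0.9600 = 0.481

0.481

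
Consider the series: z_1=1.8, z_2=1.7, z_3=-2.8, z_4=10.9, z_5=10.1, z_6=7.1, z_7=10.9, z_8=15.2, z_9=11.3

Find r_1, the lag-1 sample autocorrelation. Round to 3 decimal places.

Mean z̄ = (1.8 + 1.7 − 2.8 + 10.9 + 10.1 + 7.1 + 10.9 + 15.2 + 11.3)/9 = 7.3556
Numerator Σ_{t=1}^{8}(z_t−z̄)(z_{t+1}−z̄) = 119.7258
Denominator Σ(z_t−z̄)² = 275.8022
r_1 = 119.7258 / 275.8022 = 0.434

0.434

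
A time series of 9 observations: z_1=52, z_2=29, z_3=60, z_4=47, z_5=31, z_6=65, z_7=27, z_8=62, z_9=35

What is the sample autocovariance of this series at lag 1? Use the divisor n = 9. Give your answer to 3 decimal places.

Mean z̄ = (52 + 29 + 60 + 47 + 31 + 65 + 27 + 62 + 35)/9 = 45.3333
Σ_{t=1}^{8}(z_t−z̄)(z_{t+1}−z̄) = -1468.1111
γ_1 = -1468.1111 / 9 = -163.123

-163.123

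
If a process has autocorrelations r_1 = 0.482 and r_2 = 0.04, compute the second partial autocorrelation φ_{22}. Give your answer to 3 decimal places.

-0.251

φ_{22} = (r_2 − r_1²) / (1 − r_1²)
r_1² = (0.482)² = 0.232324
Numerator = 0.04 − 0.2323 = -0.1923; denominator = 1 − 0.2323 = 0.7677
φ_{22} = -0.1923 / 0.7677 = -0.251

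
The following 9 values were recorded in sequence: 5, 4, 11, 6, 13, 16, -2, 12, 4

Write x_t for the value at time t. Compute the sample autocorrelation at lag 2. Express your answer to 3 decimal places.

Mean x̄ = (5 + 4 + 11 + 6 + 13 + 16 − 2 + 12 + 4)/9 = 7.6667
Σ(x_t−x̄)(x_{t+2}−x̄) = (-8.8889) + (6.1111) + (17.7778) + (-13.8889) + (-51.5556) + (36.1111) + (35.4444) = 21.1111
Denominator Σ(x_t−x̄)² = 258.0000
r_2 = 21.1111 / 258.0000 = 0.082

0.082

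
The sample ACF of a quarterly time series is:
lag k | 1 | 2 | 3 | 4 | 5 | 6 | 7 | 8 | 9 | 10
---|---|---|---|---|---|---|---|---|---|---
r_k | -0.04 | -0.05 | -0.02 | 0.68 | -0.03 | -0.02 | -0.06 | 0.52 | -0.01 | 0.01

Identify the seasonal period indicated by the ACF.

4

The largest autocorrelation is r_4 = 0.68, with a weaker echo at lag 8 (0.52); the remaining lags stay at or below 0.01.
The dominant spike at lag 4 indicates a seasonal period of 4.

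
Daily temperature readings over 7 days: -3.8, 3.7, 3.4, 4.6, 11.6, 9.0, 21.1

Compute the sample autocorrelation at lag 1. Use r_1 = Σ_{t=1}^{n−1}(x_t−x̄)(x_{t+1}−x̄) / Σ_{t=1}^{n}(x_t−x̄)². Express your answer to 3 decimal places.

0.224

Mean x̄ = (-3.8 + 3.7 + 3.4 + 4.6 + 11.6 + 9.0 + 21.1)/7 = 7.0857
Deviations from mean: -10.8857, -3.3857, -3.6857, -2.4857, 4.5143, 1.9143, 14.0143
Σ(x_t−x̄)(x_{t+1}−x̄) = (36.8559) + (12.4788) + (9.1616) + (-11.2212) + (8.6416) + (26.8273) = 82.7441
Denominator Σ(x_t−x̄)² = 370.1686
r_1 = 82.7441 / 370.1686 = 0.224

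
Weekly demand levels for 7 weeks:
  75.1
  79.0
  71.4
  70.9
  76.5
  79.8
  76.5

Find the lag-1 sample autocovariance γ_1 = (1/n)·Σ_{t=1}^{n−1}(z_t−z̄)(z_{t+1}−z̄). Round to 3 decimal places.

1.013

Mean z̄ = (75.1 + 79.0 + 71.4 + 70.9 + 76.5 + 79.8 + 76.5)/7 = 75.6000
Deviations: -0.5000, 3.4000, -4.2000, -4.7000, 0.9000, 4.2000, 0.9000
Σ_{t=1}^{6}(z_t−z̄)(z_{t+1}−z̄) = 7.0900
γ_1 = 7.0900 / 7 = 1.013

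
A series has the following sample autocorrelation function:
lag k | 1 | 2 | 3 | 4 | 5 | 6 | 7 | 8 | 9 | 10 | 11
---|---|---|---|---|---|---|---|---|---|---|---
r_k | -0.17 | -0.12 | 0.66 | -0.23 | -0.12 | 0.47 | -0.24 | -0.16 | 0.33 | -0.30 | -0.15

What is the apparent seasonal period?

The largest autocorrelation is r_3 = 0.66, with weaker echoes at lags 6 (0.47) and 9 (0.33); the remaining lags stay at or below -0.12.
The dominant spike at lag 3 indicates a seasonal period of 3.

3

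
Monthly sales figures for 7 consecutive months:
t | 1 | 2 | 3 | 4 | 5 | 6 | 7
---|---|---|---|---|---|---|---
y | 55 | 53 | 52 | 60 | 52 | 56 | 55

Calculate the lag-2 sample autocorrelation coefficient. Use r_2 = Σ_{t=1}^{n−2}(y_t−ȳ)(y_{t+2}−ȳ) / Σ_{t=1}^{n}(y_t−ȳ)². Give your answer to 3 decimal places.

Mean ȳ = (55 + 53 + 52 + 60 + 52 + 56 + 55)/7 = 54.7143
Σ(y_t−ȳ)(y_{t+2}−ȳ) = (-0.7755) + (-9.0612) + (7.3673) + (6.7959) + (-0.7755) = 3.5510
Denominator Σ(y_t−ȳ)² = 47.4286
r_2 = 3.5510 / 47.4286 = 0.075

0.075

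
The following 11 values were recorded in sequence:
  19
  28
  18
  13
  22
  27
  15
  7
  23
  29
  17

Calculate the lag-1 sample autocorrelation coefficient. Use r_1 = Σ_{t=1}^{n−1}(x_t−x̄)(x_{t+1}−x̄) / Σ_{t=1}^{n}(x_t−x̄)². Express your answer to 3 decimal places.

Mean x̄ = (19 + 28 + 18 + 13 + 22 + 27 + 15 + 7 + 23 + 29 + 17)/11 = 19.8182
Numerator Σ_{t=1}^{10}(x_t−x̄)(x_{t+1}−x̄) = -18.6694
Denominator Σ(x_t−x̄)² = 463.6364
r_1 = -18.6694 / 463.6364 = -0.040

-0.040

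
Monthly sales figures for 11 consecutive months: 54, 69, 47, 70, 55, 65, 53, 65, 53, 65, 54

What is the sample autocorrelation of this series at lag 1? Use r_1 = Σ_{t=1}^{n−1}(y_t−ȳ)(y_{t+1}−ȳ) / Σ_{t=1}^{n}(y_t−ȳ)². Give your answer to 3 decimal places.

Mean ȳ = (54 + 69 + 47 + 70 + 55 + 65 + 53 + 65 + 53 + 65 + 54)/11 = 59.0909
Numerator Σ_{t=1}^{10}(y_t−ȳ)(y_{t+1}−ȳ) = -545.0083
Denominator Σ(y_t−ȳ)² = 610.9091
r_1 = -545.0083 / 610.9091 = -0.892

-0.892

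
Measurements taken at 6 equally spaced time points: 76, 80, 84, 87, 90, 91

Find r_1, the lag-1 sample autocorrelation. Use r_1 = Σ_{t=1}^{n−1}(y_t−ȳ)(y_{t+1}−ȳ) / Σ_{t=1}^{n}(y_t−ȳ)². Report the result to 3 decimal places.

Mean ȳ = (76 + 80 + 84 + 87 + 90 + 91)/6 = 84.6667
Deviations from mean: -8.6667, -4.6667, -0.6667, 2.3333, 5.3333, 6.3333
Σ(y_t−ȳ)(y_{t+1}−ȳ) = (40.4444) + (3.1111) + (-1.5556) + (12.4444) + (33.7778) = 88.2222
Denominator Σ(y_t−ȳ)² = 171.3333
r_1 = 88.2222 / 171.3333 = 0.515

0.515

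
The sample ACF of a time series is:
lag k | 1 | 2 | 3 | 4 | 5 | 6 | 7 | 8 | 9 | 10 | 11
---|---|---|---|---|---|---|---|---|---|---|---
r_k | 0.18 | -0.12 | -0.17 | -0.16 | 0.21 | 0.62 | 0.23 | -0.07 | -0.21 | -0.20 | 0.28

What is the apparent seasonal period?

The largest autocorrelation is r_6 = 0.62; the remaining lags stay at or below 0.28.
The dominant spike at lag 6 indicates a seasonal period of 6.

6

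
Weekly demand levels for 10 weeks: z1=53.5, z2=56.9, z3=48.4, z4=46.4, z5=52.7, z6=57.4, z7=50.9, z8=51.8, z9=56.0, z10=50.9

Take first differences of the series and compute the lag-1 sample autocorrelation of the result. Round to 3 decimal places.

-0.209

First differences Δz: 3.4, -8.5, -2.0, 6.3, 4.7, -6.5, 0.9, 4.2, -5.1
Mean of differences = -0.2889
Numerator Σ(Δz_t−Δz̄)(Δz_{t+1}−Δz̄) = -49.2735
Denominator Σ(Δz_t−Δz̄)² = 235.5489
r_1(Δz) = -49.2735 / 235.5489 = -0.209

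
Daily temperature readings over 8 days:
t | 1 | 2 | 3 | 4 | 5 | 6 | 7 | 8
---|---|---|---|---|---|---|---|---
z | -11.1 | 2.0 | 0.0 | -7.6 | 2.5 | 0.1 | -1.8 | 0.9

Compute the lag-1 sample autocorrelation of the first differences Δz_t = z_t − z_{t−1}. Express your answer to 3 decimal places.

-0.329

First differences Δz: 13.1, -2.0, -7.6, 10.1, -2.4, -1.9, 2.7
Mean of differences = 1.7143
Numerator Σ(Δz_t−Δz̄)(Δz_{t+1}−Δz̄) = -108.9945
Denominator Σ(Δz_t−Δz̄)² = 331.4686
r_1(Δz) = -108.9945 / 331.4686 = -0.329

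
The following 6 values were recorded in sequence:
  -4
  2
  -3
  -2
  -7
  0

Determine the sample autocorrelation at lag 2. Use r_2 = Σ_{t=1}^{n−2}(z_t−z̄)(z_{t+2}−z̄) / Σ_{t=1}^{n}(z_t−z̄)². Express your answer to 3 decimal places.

0.131

Mean z̄ = (-4 + 2 − 3 − 2 − 7 + 0)/6 = -2.3333
Numerator Σ_{t=1}^{4}(z_t−z̄)(z_{t+2}−z̄) = 6.4444
Denominator Σ(z_t−z̄)² = 49.3333
r_2 = 6.4444 / 49.3333 = 0.131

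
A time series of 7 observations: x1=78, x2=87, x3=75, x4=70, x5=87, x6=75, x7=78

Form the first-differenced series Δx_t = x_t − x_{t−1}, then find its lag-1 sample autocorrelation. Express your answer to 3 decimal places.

-0.539

First differences Δx: 9, -12, -5, 17, -12, 3
Mean of differences = 0.0000
Numerator Σ(Δx_t−Δx̄)(Δx_{t+1}−Δx̄) = -373.0000
Denominator Σ(Δx_t−Δx̄)² = 692.0000
r_1(Δx) = -373.0000 / 692.0000 = -0.539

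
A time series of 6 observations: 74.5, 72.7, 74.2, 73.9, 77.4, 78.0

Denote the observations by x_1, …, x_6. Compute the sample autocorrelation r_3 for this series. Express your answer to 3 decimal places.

-0.336

Mean x̄ = (74.5 + 72.7 + 74.2 + 73.9 + 77.4 + 78.0)/6 = 75.1167
Numerator Σ_{t=1}^{3}(x_t−x̄)(x_{t+3}−x̄) = -7.4108
Denominator Σ(x_t−x̄)² = 22.0683
r_3 = -7.4108 / 22.0683 = -0.336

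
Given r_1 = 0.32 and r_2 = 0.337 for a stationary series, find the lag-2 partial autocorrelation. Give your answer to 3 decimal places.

φ_{22} = (r_2 − r_1²) / (1 − r_1²)
r_1² = (0.32)² = 0.1024
Numerator = 0.337 − 0.1024 = 0.2346; denominator = 1 − 0.1024 = 0.8976
φ_{22} = 0.2346 / 0.8976 = 0.261

0.261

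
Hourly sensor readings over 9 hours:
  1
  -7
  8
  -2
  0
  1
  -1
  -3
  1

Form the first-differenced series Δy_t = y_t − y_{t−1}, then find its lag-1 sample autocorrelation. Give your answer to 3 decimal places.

-0.703

First differences Δy: -8, 15, -10, 2, 1, -2, -2, 4
Mean of differences = 0.0000
Numerator Σ(Δy_t−Δȳ)(Δy_{t+1}−Δȳ) = -294.0000
Denominator Σ(Δy_t−Δȳ)² = 418.0000
r_1(Δy) = -294.0000 / 418.0000 = -0.703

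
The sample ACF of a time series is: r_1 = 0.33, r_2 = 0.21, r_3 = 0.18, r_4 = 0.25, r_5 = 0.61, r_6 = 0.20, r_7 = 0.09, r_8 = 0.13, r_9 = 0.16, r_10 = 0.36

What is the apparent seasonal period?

The largest autocorrelation is r_5 = 0.61, with a weaker echo at lag 10 (0.36); the remaining lags stay at or below 0.33. The elevated value at lag 1 (0.33), dropping to 0.21 at lag 2, reflects decaying short-term dependence rather than seasonality.
The dominant spike at lag 5 indicates a seasonal period of 5.

5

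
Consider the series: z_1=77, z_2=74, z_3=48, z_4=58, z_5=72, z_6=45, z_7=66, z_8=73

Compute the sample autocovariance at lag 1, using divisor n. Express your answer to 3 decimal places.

-18.924

Mean z̄ = (77 + 74 + 48 + 58 + 72 + 45 + 66 + 73)/8 = 64.1250
Σ_{t=1}^{7}(z_t−z̄)(z_{t+1}−z̄) = -151.3906
γ_1 = -151.3906 / 8 = -18.924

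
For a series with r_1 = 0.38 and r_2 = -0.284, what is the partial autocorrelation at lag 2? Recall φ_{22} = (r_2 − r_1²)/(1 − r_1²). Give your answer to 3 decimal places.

-0.501

φ_{22} = (r_2 − r_1²) / (1 − r_1²)
r_1² = (0.38)² = 0.1444
Numerator = -0.284 − 0.1444 = -0.4284; denominator = 1 − 0.1444 = 0.8556
φ_{22} = -0.4284 / 0.8556 = -0.501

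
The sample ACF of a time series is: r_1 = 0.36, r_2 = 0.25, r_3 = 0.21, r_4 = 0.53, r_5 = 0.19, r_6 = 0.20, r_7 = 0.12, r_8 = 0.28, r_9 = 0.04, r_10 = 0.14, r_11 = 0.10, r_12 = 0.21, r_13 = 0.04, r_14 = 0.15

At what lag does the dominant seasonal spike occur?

The largest autocorrelation is r_4 = 0.53; the remaining lags stay at or below 0.36. The elevated value at lag 1 (0.36), dropping to 0.25 at lag 2, reflects decaying short-term dependence rather than seasonality.
The dominant spike at lag 4 indicates a seasonal period of 4.

4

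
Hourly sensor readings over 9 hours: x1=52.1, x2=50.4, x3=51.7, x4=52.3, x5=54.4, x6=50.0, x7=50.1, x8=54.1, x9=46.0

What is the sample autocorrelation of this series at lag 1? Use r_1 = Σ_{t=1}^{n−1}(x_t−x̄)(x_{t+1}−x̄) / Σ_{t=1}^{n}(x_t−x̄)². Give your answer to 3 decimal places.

-0.351

Mean x̄ = (52.1 + 50.4 + 51.7 + 52.3 + 54.4 + 50.0 + 50.1 + 54.1 + 46.0)/9 = 51.2333
Numerator Σ_{t=1}^{8}(x_t−x̄)(x_{t+1}−x̄) = -17.9944
Denominator Σ(x_t−x̄)² = 51.2400
r_1 = -17.9944 / 51.2400 = -0.351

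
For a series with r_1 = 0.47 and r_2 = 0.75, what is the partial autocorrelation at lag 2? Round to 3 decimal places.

φ_{22} = (r_2 − r_1²) / (1 − r_1²)
r_1² = (0.47)² = 0.2209
Numerator = 0.75 − 0.2209 = 0.5291; denominator = 1 − 0.2209 = 0.7791
φ_{22} = 0.5291 / 0.7791 = 0.679

0.679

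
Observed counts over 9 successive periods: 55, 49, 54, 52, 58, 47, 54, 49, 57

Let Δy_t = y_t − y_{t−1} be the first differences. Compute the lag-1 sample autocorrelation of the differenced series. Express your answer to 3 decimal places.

First differences Δy: -6, 5, -2, 6, -11, 7, -5, 8
Mean of differences = 0.2500
Numerator Σ(Δy_t−Δȳ)(Δy_{t+1}−Δȳ) = -270.0625
Denominator Σ(Δy_t−Δȳ)² = 359.5000
r_1(Δy) = -270.0625 / 359.5000 = -0.751

-0.751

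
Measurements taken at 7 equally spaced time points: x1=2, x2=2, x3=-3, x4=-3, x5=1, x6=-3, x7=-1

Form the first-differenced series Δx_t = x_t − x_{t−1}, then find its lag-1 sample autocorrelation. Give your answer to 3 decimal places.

-0.450

First differences Δx: 0, -5, 0, 4, -4, 2
Mean of differences = -0.5000
Numerator Σ(Δx_t−Δx̄)(Δx_{t+1}−Δx̄) = -26.7500
Denominator Σ(Δx_t−Δx̄)² = 59.5000
r_1(Δx) = -26.7500 / 59.5000 = -0.450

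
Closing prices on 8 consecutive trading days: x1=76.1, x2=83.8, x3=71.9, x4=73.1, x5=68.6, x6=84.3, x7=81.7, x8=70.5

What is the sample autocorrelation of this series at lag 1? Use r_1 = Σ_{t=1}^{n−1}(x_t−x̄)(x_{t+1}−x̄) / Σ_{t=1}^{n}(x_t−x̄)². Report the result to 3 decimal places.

-0.166

Mean x̄ = (76.1 + 83.8 + 71.9 + 73.1 + 68.6 + 84.3 + 81.7 + 70.5)/8 = 76.2500
Σ(x_t−x̄)(x_{t+1}−x̄) = (-1.1325) + (-32.8425) + (13.7025) + (24.0975) + (-61.5825) + (43.8725) + (-31.3375) = -45.2225
Denominator Σ(x_t−x̄)² = 271.9600
r_1 = -45.2225 / 271.9600 = -0.166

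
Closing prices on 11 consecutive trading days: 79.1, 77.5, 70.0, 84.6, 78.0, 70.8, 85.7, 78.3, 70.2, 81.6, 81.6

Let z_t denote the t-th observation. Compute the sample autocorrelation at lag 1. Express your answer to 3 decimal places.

Mean z̄ = (79.1 + 77.5 + 70.0 + 84.6 + 78.0 + 70.8 + 85.7 + 78.3 + 70.2 + 81.6 + 81.6)/11 = 77.9455
Numerator Σ_{t=1}^{10}(z_t−z̄)(z_{t+1}−z̄) = -120.2321
Denominator Σ(z_t−z̄)² = 306.9673
r_1 = -120.2321 / 306.9673 = -0.392

-0.392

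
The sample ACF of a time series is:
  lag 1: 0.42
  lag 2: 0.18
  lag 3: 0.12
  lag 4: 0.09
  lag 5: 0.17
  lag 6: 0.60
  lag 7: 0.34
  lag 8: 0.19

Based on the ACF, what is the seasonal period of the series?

6

The largest autocorrelation is r_6 = 0.60; the remaining lags stay at or below 0.42. The elevated value at lag 1 (0.42), dropping to 0.18 at lag 2, reflects decaying short-term dependence rather than seasonality.
The dominant spike at lag 6 indicates a seasonal period of 6.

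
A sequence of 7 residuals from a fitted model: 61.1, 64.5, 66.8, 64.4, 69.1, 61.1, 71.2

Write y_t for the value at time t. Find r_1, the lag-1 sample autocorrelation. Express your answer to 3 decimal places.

-0.492

Mean ȳ = (61.1 + 64.5 + 66.8 + 64.4 + 69.1 + 61.1 + 71.2)/7 = 65.4571
Deviations from mean: -4.3571, -0.9571, 1.3429, -1.0571, 3.6429, -4.3571, 5.7429
Numerator Σ_{t=1}^{6}(y_t−ȳ)(y_{t+1}−ȳ) = -43.2804
Denominator Σ(y_t−ȳ)² = 88.0571
r_1 = -43.2804 / 88.0571 = -0.492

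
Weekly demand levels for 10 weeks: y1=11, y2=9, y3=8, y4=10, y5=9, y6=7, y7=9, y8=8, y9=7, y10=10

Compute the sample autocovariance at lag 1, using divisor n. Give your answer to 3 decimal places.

Mean ȳ = (11 + 9 + 8 + 10 + 9 + 7 + 9 + 8 + 7 + 10)/10 = 8.8000
Σ_{t=1}^{9}(y_t−ȳ)(y_{t+1}−ȳ) = -2.0400
γ_1 = -2.0400 / 10 = -0.204

-0.204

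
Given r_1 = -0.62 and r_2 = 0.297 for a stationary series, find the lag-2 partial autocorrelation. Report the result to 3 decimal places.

-0.142

φ_{22} = (r_2 − r_1²) / (1 − r_1²)
r_1² = (-0.62)² = 0.3844
Numerator = 0.297 − 0.3844 = -0.0874; denominator = 1 − 0.3844 = 0.6156
φ_{22} = -0.0874 / 0.6156 = -0.142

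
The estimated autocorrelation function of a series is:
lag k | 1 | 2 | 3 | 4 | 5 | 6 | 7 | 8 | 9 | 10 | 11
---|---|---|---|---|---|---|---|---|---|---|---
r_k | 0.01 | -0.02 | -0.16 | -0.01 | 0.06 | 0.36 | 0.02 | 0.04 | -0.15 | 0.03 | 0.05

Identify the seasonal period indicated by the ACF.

The largest autocorrelation is r_6 = 0.36; the remaining lags stay at or below 0.06.
The dominant spike at lag 6 indicates a seasonal period of 6.

6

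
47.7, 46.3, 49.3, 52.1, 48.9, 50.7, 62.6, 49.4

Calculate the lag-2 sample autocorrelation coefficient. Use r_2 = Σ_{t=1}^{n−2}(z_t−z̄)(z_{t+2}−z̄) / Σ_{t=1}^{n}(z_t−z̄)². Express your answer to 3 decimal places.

Mean z̄ = (47.7 + 46.3 + 49.3 + 52.1 + 48.9 + 50.7 + 62.6 + 49.4)/8 = 50.8750
Deviations from mean: -3.1750, -4.5750, -1.5750, 1.2250, -1.9750, -0.1750, 11.7250, -1.4750
Numerator Σ_{t=1}^{6}(z_t−z̄)(z_{t+2}−z̄) = -20.6063
Denominator Σ(z_t−z̄)² = 178.5750
r_2 = -20.6063 / 178.5750 = -0.115

-0.115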